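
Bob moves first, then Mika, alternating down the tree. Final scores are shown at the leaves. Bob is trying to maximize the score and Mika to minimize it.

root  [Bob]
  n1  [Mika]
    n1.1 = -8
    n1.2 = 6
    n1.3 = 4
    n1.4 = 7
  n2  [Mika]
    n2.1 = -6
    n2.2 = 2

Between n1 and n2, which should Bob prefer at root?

n2

n1 (Mika): min(-8, 6, 4, 7) = -8
n2 (Mika): min(-6, 2) = -6
Bob prefers the higher value; n1=-8, n2=-6. n2 is better since -6 > -8.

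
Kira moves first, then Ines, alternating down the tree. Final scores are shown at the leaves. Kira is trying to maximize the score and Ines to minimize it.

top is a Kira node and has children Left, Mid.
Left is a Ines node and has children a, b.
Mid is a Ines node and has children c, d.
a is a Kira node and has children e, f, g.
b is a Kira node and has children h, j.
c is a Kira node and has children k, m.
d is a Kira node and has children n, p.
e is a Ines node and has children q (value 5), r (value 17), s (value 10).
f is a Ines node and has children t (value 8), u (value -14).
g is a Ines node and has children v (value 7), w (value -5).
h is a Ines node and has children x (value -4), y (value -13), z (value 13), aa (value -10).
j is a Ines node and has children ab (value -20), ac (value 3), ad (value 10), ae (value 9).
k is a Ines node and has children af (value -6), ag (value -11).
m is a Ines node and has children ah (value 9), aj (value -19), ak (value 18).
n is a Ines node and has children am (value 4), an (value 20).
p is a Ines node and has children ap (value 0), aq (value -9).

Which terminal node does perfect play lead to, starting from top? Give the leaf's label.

ag

e (Ines): min(5, 17, 10) = 5
f (Ines): min(8, -14) = -14
g (Ines): min(7, -5) = -5
a (Kira): max(5, -14, -5) = 5
h (Ines): min(-4, -13, 13, -10) = -13
j (Ines): min(-20, 3, 10, 9) = -20
b (Kira): max(-13, -20) = -13
Left (Ines): min(5, -13) = -13
k (Ines): min(-6, -11) = -11
m (Ines): min(9, -19, 18) = -19
c (Kira): max(-11, -19) = -11
n (Ines): min(4, 20) = 4
p (Ines): min(0, -9) = -9
d (Kira): max(4, -9) = 4
Mid (Ines): min(-11, 4) = -11
top (Kira): max(-13, -11) = -11
At top, Kira picks Mid (highest: -11).
At Mid, Ines picks c (lowest: -11).
At c, Kira picks k (highest: -11).
At k, Ines picks ag (lowest: -11).
Terminal value -11.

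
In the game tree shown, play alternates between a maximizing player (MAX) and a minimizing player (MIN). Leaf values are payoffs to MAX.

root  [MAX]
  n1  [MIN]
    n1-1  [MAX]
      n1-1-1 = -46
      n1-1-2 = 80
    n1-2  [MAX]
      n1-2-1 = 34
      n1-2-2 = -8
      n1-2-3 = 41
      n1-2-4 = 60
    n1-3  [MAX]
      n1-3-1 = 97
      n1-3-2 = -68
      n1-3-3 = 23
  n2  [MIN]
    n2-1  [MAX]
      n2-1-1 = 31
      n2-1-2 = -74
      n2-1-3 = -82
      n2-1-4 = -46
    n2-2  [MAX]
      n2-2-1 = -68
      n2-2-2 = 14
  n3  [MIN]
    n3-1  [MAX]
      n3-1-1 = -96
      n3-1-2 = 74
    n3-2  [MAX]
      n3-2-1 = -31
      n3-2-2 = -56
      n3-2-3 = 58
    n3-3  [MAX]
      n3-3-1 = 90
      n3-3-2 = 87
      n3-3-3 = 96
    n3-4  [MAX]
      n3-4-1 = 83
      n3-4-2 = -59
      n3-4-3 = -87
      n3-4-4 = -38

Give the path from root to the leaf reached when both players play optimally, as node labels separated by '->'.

n1-1 (MAX): max(-46, 80) = 80
n1-2 (MAX): max(34, -8, 41, 60) = 60
n1-3 (MAX): max(97, -68, 23) = 97
n1 (MIN): min(80, 60, 97) = 60
n2-1 (MAX): max(31, -74, -82, -46) = 31
n2-2 (MAX): max(-68, 14) = 14
n2 (MIN): min(31, 14) = 14
n3-1 (MAX): max(-96, 74) = 74
n3-2 (MAX): max(-31, -56, 58) = 58
n3-3 (MAX): max(90, 87, 96) = 96
n3-4 (MAX): max(83, -59, -87, -38) = 83
n3 (MIN): min(74, 58, 96, 83) = 58
root (MAX): max(60, 14, 58) = 60
At root, MAX picks n1 (highest: 60).
At n1, MIN picks n1-2 (lowest: 60).
At n1-2, MAX picks n1-2-4 (highest: 60).
Terminal value 60.

root -> n1 -> n1-2 -> n1-2-4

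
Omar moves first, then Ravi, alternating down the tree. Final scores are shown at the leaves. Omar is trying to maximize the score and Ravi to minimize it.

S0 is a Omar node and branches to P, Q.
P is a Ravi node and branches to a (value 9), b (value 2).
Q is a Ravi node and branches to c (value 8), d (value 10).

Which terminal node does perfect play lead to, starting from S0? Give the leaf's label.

P (Ravi): min(9, 2) = 2
Q (Ravi): min(8, 10) = 8
S0 (Omar): max(2, 8) = 8
At S0, Omar picks Q (highest: 8).
At Q, Ravi picks c (lowest: 8).
Terminal value 8.

c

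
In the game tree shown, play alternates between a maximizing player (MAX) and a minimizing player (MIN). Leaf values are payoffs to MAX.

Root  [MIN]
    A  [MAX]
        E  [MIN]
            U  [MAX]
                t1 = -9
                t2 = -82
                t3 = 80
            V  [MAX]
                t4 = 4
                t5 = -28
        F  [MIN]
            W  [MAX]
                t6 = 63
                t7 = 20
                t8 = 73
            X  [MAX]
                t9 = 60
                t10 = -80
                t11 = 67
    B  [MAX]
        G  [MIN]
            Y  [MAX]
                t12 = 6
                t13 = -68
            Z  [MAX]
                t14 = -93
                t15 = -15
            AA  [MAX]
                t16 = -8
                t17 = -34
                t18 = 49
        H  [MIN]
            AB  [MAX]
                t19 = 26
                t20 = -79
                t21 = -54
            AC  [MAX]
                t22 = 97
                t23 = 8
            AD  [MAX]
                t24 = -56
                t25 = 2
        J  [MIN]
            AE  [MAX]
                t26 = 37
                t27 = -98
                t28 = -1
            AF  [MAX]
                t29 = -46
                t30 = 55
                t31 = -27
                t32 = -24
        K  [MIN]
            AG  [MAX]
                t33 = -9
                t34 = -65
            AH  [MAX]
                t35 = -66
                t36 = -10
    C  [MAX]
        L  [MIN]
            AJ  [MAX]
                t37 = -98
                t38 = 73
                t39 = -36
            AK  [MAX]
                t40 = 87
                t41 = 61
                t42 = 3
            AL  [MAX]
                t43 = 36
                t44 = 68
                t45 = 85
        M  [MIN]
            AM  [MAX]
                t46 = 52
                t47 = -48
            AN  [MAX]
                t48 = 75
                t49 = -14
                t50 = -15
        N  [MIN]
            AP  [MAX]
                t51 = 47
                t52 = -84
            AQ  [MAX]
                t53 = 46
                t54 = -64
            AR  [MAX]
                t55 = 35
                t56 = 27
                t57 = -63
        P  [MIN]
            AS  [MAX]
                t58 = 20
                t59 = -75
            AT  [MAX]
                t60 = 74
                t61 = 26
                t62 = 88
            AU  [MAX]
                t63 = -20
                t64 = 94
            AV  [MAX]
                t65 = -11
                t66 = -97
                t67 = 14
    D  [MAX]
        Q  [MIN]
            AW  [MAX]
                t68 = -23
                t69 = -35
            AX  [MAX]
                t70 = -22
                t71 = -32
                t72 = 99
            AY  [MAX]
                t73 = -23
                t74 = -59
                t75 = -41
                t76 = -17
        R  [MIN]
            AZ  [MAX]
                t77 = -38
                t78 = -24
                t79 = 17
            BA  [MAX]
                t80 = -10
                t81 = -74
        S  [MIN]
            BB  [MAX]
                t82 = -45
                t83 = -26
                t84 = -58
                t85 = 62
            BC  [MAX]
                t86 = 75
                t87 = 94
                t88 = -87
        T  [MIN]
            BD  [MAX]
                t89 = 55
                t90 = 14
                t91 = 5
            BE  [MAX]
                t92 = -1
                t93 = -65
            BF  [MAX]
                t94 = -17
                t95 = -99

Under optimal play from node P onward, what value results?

14

AS (MAX): max(20, -75) = 20
AT (MAX): max(74, 26, 88) = 88
AU (MAX): max(-20, 94) = 94
AV (MAX): max(-11, -97, 14) = 14
P (MIN): min(20, 88, 94, 14) = 14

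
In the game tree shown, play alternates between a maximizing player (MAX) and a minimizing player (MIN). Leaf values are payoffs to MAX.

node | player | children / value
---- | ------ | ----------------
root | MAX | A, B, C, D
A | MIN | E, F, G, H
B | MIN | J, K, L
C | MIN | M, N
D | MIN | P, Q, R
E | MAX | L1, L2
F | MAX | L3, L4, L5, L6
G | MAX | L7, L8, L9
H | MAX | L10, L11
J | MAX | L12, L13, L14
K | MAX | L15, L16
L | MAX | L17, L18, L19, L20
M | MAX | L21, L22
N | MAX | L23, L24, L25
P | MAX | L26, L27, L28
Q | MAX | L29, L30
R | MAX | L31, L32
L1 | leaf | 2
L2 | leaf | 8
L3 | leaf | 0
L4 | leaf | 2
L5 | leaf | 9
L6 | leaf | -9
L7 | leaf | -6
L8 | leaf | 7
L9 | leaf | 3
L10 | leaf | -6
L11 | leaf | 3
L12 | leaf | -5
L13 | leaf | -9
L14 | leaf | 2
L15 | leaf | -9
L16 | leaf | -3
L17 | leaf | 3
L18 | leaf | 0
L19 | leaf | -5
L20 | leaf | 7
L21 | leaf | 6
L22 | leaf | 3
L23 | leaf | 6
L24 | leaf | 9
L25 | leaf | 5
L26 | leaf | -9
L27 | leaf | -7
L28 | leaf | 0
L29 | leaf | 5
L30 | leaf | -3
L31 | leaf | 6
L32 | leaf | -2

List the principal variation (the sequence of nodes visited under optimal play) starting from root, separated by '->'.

root -> C -> M -> L21

E (MAX): max(2, 8) = 8
F (MAX): max(0, 2, 9, -9) = 9
G (MAX): max(-6, 7, 3) = 7
H (MAX): max(-6, 3) = 3
A (MIN): min(8, 9, 7, 3) = 3
J (MAX): max(-5, -9, 2) = 2
K (MAX): max(-9, -3) = -3
L (MAX): max(3, 0, -5, 7) = 7
B (MIN): min(2, -3, 7) = -3
M (MAX): max(6, 3) = 6
N (MAX): max(6, 9, 5) = 9
C (MIN): min(6, 9) = 6
P (MAX): max(-9, -7, 0) = 0
Q (MAX): max(5, -3) = 5
R (MAX): max(6, -2) = 6
D (MIN): min(0, 5, 6) = 0
root (MAX): max(3, -3, 6, 0) = 6
At root, MAX picks C (highest: 6).
At C, MIN picks M (lowest: 6).
At M, MAX picks L21 (highest: 6).
Terminal value 6.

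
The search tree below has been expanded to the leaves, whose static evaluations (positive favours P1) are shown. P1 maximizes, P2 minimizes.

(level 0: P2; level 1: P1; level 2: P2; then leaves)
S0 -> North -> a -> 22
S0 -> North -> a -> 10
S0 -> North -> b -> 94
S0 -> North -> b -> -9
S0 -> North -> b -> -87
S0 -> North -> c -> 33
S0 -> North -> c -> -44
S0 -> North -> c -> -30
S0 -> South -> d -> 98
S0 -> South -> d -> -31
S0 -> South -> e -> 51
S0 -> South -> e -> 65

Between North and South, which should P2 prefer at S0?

a (P2): min(22, 10) = 10
b (P2): min(94, -9, -87) = -87
c (P2): min(33, -44, -30) = -44
North (P1): max(10, -87, -44) = 10
d (P2): min(98, -31) = -31
e (P2): min(51, 65) = 51
South (P1): max(-31, 51) = 51
P2 prefers the lower value; North=10, South=51. North is better since 10 < 51.

North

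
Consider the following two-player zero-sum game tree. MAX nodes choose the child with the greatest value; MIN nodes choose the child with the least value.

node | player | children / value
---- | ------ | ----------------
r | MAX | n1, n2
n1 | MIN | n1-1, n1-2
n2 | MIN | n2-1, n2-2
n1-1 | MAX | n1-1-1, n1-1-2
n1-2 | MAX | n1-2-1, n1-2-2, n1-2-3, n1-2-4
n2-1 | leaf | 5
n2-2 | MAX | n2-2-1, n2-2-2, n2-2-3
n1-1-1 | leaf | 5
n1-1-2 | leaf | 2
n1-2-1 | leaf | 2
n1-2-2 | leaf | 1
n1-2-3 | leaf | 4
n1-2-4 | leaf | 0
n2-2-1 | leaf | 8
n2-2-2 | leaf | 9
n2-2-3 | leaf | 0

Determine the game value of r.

n1-1 (MAX): max(5, 2) = 5
n1-2 (MAX): max(2, 1, 4, 0) = 4
n1 (MIN): min(5, 4) = 4
n2-2 (MAX): max(8, 9, 0) = 9
n2 (MIN): min(5, 9) = 5
r (MAX): max(4, 5) = 5

5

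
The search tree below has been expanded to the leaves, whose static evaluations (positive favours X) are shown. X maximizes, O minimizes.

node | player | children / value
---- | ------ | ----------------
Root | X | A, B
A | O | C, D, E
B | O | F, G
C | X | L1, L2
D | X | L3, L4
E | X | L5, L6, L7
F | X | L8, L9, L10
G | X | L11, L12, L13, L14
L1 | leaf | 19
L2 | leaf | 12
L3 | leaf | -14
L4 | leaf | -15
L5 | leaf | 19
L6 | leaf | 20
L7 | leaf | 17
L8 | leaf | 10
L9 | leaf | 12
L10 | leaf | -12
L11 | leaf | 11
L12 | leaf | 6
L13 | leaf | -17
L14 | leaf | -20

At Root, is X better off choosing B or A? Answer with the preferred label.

F (X): max(10, 12, -12) = 12
G (X): max(11, 6, -17, -20) = 11
B (O): min(12, 11) = 11
C (X): max(19, 12) = 19
D (X): max(-14, -15) = -14
E (X): max(19, 20, 17) = 20
A (O): min(19, -14, 20) = -14
X prefers the higher value; B=11, A=-14. B is better since 11 > -14.

B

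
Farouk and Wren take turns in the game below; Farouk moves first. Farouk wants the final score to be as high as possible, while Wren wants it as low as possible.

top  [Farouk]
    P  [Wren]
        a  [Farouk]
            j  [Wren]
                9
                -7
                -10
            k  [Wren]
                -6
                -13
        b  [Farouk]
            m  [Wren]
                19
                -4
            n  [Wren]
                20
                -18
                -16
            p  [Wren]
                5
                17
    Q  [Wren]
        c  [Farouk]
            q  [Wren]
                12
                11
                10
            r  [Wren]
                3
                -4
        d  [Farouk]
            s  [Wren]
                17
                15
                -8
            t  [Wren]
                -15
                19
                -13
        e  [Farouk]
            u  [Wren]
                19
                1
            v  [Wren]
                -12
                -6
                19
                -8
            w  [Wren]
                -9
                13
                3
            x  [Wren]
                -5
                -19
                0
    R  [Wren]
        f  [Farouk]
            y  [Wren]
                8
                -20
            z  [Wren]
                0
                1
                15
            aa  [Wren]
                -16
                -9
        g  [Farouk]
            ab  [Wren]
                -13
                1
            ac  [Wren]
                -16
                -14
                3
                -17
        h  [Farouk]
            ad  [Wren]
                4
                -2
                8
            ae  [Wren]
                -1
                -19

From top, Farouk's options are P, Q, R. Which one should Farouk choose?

Q

j (Wren): min(9, -7, -10) = -10
k (Wren): min(-6, -13) = -13
a (Farouk): max(-10, -13) = -10
m (Wren): min(19, -4) = -4
n (Wren): min(20, -18, -16) = -18
p (Wren): min(5, 17) = 5
b (Farouk): max(-4, -18, 5) = 5
P (Wren): min(-10, 5) = -10
q (Wren): min(12, 11, 10) = 10
r (Wren): min(3, -4) = -4
c (Farouk): max(10, -4) = 10
s (Wren): min(17, 15, -8) = -8
t (Wren): min(-15, 19, -13) = -15
d (Farouk): max(-8, -15) = -8
u (Wren): min(19, 1) = 1
v (Wren): min(-12, -6, 19, -8) = -12
w (Wren): min(-9, 13, 3) = -9
x (Wren): min(-5, -19, 0) = -19
e (Farouk): max(1, -12, -9, -19) = 1
Q (Wren): min(10, -8, 1) = -8
y (Wren): min(8, -20) = -20
z (Wren): min(0, 1, 15) = 0
aa (Wren): min(-16, -9) = -16
f (Farouk): max(-20, 0, -16) = 0
ab (Wren): min(-13, 1) = -13
ac (Wren): min(-16, -14, 3, -17) = -17
g (Farouk): max(-13, -17) = -13
ad (Wren): min(4, -2, 8) = -2
ae (Wren): min(-1, -19) = -19
h (Farouk): max(-2, -19) = -2
R (Wren): min(0, -13, -2) = -13
top (Farouk): max(-10, -8, -13) = -8
Farouk at top wants the highest of {P=-10, Q=-8, R=-13}, so chooses Q.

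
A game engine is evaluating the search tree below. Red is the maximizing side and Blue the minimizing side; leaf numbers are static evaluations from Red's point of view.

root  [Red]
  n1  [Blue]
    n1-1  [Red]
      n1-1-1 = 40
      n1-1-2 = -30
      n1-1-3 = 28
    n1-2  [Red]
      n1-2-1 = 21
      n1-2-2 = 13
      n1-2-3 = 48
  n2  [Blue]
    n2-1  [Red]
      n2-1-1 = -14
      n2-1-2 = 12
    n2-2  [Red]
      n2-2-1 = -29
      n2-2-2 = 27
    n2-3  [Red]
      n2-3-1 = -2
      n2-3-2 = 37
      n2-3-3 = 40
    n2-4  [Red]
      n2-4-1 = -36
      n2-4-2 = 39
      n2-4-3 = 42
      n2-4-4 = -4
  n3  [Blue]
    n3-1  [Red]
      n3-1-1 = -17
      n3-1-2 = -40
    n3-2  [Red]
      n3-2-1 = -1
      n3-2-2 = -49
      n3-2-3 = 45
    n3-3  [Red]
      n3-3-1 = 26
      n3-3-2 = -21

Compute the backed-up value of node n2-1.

n2-1 (Red): max(-14, 12) = 12

12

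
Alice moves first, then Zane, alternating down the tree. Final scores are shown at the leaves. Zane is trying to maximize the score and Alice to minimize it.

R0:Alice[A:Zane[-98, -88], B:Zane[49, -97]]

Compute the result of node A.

A (Zane): max(-98, -88) = -88

-88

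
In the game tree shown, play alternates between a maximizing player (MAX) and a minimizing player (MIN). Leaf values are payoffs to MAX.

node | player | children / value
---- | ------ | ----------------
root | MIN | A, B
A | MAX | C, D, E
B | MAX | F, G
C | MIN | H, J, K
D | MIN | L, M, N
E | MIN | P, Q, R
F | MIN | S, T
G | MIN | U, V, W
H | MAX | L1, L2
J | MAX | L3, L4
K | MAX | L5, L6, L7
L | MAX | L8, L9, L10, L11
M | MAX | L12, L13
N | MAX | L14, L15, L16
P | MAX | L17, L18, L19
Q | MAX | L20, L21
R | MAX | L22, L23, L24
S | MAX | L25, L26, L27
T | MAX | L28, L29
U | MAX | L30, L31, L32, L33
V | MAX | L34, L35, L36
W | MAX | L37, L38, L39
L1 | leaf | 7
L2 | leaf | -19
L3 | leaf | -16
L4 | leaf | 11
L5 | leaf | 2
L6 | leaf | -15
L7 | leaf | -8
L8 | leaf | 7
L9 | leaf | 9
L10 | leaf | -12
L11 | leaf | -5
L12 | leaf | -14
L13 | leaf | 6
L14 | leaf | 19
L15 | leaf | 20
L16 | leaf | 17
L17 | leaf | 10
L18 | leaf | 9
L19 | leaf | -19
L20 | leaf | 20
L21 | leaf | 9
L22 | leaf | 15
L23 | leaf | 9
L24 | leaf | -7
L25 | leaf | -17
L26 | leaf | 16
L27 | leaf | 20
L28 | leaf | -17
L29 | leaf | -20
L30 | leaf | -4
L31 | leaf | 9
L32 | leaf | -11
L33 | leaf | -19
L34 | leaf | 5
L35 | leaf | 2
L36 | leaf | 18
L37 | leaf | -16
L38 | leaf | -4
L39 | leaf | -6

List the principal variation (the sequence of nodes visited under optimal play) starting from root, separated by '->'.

H (MAX): max(7, -19) = 7
J (MAX): max(-16, 11) = 11
K (MAX): max(2, -15, -8) = 2
C (MIN): min(7, 11, 2) = 2
L (MAX): max(7, 9, -12, -5) = 9
M (MAX): max(-14, 6) = 6
N (MAX): max(19, 20, 17) = 20
D (MIN): min(9, 6, 20) = 6
P (MAX): max(10, 9, -19) = 10
Q (MAX): max(20, 9) = 20
R (MAX): max(15, 9, -7) = 15
E (MIN): min(10, 20, 15) = 10
A (MAX): max(2, 6, 10) = 10
S (MAX): max(-17, 16, 20) = 20
T (MAX): max(-17, -20) = -17
F (MIN): min(20, -17) = -17
U (MAX): max(-4, 9, -11, -19) = 9
V (MAX): max(5, 2, 18) = 18
W (MAX): max(-16, -4, -6) = -4
G (MIN): min(9, 18, -4) = -4
B (MAX): max(-17, -4) = -4
root (MIN): min(10, -4) = -4
At root, MIN picks B (lowest: -4).
At B, MAX picks G (highest: -4).
At G, MIN picks W (lowest: -4).
At W, MAX picks L38 (highest: -4).
Terminal value -4.

root -> B -> G -> W -> L38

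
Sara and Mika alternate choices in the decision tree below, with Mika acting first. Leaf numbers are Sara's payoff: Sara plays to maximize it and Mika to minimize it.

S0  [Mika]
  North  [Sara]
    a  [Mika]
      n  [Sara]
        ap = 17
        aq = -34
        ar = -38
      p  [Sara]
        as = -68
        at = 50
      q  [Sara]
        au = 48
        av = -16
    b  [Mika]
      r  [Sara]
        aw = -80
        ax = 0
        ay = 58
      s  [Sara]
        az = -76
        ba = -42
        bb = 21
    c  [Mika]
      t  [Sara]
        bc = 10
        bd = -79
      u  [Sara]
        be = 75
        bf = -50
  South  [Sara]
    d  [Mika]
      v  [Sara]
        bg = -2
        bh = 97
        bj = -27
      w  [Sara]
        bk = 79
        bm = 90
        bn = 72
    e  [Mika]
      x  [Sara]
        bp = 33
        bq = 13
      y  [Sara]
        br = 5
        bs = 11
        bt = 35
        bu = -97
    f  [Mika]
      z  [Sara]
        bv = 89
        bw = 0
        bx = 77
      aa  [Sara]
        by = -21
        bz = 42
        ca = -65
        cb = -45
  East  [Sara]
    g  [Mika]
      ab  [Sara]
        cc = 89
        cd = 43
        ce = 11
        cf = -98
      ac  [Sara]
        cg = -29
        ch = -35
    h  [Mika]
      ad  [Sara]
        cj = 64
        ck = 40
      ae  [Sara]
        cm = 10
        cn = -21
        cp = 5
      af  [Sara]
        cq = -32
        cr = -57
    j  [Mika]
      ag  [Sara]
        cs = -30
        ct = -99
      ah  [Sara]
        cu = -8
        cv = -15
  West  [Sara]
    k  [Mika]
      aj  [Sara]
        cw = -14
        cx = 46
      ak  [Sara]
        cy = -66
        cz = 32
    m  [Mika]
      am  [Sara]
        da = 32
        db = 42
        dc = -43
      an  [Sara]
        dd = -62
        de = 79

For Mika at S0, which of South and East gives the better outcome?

East

v (Sara): max(-2, 97, -27) = 97
w (Sara): max(79, 90, 72) = 90
d (Mika): min(97, 90) = 90
x (Sara): max(33, 13) = 33
y (Sara): max(5, 11, 35, -97) = 35
e (Mika): min(33, 35) = 33
z (Sara): max(89, 0, 77) = 89
aa (Sara): max(-21, 42, -65, -45) = 42
f (Mika): min(89, 42) = 42
South (Sara): max(90, 33, 42) = 90
ab (Sara): max(89, 43, 11, -98) = 89
ac (Sara): max(-29, -35) = -29
g (Mika): min(89, -29) = -29
ad (Sara): max(64, 40) = 64
ae (Sara): max(10, -21, 5) = 10
af (Sara): max(-32, -57) = -32
h (Mika): min(64, 10, -32) = -32
ag (Sara): max(-30, -99) = -30
ah (Sara): max(-8, -15) = -8
j (Mika): min(-30, -8) = -30
East (Sara): max(-29, -32, -30) = -29
Mika prefers the lower value; South=90, East=-29. East is better since -29 < 90.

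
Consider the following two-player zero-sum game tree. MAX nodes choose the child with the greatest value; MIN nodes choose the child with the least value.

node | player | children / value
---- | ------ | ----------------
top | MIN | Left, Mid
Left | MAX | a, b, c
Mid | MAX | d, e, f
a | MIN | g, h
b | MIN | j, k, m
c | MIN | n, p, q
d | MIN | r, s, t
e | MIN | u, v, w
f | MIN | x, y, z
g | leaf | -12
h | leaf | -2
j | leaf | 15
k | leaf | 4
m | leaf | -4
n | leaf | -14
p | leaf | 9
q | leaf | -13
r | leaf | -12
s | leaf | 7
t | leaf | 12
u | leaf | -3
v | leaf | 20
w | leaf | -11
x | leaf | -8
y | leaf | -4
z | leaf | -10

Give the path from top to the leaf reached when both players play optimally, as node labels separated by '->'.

a (MIN): min(-12, -2) = -12
b (MIN): min(15, 4, -4) = -4
c (MIN): min(-14, 9, -13) = -14
Left (MAX): max(-12, -4, -14) = -4
d (MIN): min(-12, 7, 12) = -12
e (MIN): min(-3, 20, -11) = -11
f (MIN): min(-8, -4, -10) = -10
Mid (MAX): max(-12, -11, -10) = -10
top (MIN): min(-4, -10) = -10
At top, MIN picks Mid (lowest: -10).
At Mid, MAX picks f (highest: -10).
At f, MIN picks z (lowest: -10).
Terminal value -10.

top -> Mid -> f -> z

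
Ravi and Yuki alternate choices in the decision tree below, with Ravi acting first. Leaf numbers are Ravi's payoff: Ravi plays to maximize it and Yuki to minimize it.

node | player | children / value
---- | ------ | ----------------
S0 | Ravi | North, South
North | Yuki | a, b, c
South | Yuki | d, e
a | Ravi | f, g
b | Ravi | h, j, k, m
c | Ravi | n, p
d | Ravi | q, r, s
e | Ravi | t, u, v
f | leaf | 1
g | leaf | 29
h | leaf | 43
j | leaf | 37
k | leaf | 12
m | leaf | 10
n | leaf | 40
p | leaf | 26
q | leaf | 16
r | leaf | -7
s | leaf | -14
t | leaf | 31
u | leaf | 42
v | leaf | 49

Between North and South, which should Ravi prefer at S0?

North

a (Ravi): max(1, 29) = 29
b (Ravi): max(43, 37, 12, 10) = 43
c (Ravi): max(40, 26) = 40
North (Yuki): min(29, 43, 40) = 29
d (Ravi): max(16, -7, -14) = 16
e (Ravi): max(31, 42, 49) = 49
South (Yuki): min(16, 49) = 16
Ravi prefers the higher value; North=29, South=16. North is better since 29 > 16.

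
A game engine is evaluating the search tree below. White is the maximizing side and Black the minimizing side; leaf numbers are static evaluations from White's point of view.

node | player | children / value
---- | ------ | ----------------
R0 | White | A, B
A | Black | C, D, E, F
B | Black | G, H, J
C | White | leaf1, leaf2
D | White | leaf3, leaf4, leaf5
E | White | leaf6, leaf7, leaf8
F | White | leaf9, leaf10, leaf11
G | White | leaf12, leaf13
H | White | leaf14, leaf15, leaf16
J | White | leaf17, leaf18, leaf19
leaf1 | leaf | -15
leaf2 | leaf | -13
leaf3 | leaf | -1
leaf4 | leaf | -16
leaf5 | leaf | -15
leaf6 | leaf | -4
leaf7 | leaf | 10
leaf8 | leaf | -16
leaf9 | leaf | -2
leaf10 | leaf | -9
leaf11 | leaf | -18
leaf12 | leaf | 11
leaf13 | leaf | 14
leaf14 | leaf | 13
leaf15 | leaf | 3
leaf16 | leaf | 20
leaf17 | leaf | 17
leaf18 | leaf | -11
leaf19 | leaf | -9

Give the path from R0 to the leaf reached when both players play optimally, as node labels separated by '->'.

C (White): max(-15, -13) = -13
D (White): max(-1, -16, -15) = -1
E (White): max(-4, 10, -16) = 10
F (White): max(-2, -9, -18) = -2
A (Black): min(-13, -1, 10, -2) = -13
G (White): max(11, 14) = 14
H (White): max(13, 3, 20) = 20
J (White): max(17, -11, -9) = 17
B (Black): min(14, 20, 17) = 14
R0 (White): max(-13, 14) = 14
At R0, White picks B (highest: 14).
At B, Black picks G (lowest: 14).
At G, White picks leaf13 (highest: 14).
Terminal value 14.

R0 -> B -> G -> leaf13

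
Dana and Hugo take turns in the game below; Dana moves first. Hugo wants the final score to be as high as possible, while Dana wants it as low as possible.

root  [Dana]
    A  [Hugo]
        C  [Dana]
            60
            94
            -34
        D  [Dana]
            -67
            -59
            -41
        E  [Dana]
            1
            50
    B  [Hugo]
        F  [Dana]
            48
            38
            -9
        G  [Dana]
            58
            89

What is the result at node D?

D (Dana): min(-67, -59, -41) = -67

-67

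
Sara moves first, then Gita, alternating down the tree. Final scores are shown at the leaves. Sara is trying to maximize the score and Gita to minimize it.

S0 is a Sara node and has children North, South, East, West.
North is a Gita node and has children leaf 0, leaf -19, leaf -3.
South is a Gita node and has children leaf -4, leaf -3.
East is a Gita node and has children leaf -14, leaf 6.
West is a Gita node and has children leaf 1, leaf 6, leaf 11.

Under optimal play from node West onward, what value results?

1

West (Gita): min(1, 6, 11) = 1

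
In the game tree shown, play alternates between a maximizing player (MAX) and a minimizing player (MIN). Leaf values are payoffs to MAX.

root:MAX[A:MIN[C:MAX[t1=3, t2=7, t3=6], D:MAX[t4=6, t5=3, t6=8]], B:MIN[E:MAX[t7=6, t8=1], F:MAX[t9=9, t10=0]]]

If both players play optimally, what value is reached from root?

7

C (MAX): max(3, 7, 6) = 7
D (MAX): max(6, 3, 8) = 8
A (MIN): min(7, 8) = 7
E (MAX): max(6, 1) = 6
F (MAX): max(9, 0) = 9
B (MIN): min(6, 9) = 6
root (MAX): max(7, 6) = 7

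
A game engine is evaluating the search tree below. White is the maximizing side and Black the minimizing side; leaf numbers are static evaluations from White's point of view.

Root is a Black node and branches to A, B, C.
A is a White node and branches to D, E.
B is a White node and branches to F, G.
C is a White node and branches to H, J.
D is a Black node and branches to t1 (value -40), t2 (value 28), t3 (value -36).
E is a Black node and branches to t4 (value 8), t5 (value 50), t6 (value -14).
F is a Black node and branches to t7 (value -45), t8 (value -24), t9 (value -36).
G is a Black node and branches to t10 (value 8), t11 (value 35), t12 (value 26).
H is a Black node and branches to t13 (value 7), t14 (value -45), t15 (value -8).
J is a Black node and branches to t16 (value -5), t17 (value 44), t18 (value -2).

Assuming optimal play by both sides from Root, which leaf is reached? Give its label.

D (Black): min(-40, 28, -36) = -40
E (Black): min(8, 50, -14) = -14
A (White): max(-40, -14) = -14
F (Black): min(-45, -24, -36) = -45
G (Black): min(8, 35, 26) = 8
B (White): max(-45, 8) = 8
H (Black): min(7, -45, -8) = -45
J (Black): min(-5, 44, -2) = -5
C (White): max(-45, -5) = -5
Root (Black): min(-14, 8, -5) = -14
At Root, Black picks A (lowest: -14).
At A, White picks E (highest: -14).
At E, Black picks t6 (lowest: -14).
Terminal value -14.

t6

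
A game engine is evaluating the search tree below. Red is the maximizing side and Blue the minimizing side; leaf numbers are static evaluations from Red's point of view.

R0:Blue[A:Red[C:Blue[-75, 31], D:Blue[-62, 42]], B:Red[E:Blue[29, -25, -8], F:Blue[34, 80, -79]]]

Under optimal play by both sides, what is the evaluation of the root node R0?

-62

C (Blue): min(-75, 31) = -75
D (Blue): min(-62, 42) = -62
A (Red): max(-75, -62) = -62
E (Blue): min(29, -25, -8) = -25
F (Blue): min(34, 80, -79) = -79
B (Red): max(-25, -79) = -25
R0 (Blue): min(-62, -25) = -62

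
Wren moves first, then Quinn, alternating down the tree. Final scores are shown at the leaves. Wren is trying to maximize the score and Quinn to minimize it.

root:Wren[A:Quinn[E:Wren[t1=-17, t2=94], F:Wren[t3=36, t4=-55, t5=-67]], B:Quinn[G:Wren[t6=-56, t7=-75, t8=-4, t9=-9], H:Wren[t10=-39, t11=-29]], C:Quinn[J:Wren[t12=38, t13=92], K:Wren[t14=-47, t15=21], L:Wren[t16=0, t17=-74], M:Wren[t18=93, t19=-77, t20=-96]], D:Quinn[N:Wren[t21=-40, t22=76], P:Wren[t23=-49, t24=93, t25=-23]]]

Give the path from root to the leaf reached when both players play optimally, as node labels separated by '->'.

root -> D -> N -> t22

E (Wren): max(-17, 94) = 94
F (Wren): max(36, -55, -67) = 36
A (Quinn): min(94, 36) = 36
G (Wren): max(-56, -75, -4, -9) = -4
H (Wren): max(-39, -29) = -29
B (Quinn): min(-4, -29) = -29
J (Wren): max(38, 92) = 92
K (Wren): max(-47, 21) = 21
L (Wren): max(0, -74) = 0
M (Wren): max(93, -77, -96) = 93
C (Quinn): min(92, 21, 0, 93) = 0
N (Wren): max(-40, 76) = 76
P (Wren): max(-49, 93, -23) = 93
D (Quinn): min(76, 93) = 76
root (Wren): max(36, -29, 0, 76) = 76
At root, Wren picks D (highest: 76).
At D, Quinn picks N (lowest: 76).
At N, Wren picks t22 (highest: 76).
Terminal value 76.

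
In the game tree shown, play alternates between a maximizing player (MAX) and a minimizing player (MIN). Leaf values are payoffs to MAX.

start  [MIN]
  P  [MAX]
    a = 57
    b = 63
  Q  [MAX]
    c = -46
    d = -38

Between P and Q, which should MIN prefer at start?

Q

P (MAX): max(57, 63) = 63
Q (MAX): max(-46, -38) = -38
MIN prefers the lower value; P=63, Q=-38. Q is better since -38 < 63.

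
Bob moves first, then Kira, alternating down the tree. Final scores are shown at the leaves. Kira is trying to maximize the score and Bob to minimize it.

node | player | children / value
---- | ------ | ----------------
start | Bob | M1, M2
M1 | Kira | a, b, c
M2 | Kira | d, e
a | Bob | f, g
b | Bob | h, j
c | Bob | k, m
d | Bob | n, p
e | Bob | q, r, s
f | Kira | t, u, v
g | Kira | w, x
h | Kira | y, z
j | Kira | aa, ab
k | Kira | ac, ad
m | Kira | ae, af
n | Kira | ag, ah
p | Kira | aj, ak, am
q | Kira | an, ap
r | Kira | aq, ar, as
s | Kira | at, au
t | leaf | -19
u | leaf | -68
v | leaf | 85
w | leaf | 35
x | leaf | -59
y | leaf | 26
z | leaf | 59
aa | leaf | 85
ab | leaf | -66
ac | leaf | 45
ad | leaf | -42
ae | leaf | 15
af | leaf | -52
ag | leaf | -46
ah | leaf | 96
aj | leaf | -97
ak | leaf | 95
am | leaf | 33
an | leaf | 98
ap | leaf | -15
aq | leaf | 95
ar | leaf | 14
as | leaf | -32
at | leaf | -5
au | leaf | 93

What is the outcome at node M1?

f (Kira): max(-19, -68, 85) = 85
g (Kira): max(35, -59) = 35
a (Bob): min(85, 35) = 35
h (Kira): max(26, 59) = 59
j (Kira): max(85, -66) = 85
b (Bob): min(59, 85) = 59
k (Kira): max(45, -42) = 45
m (Kira): max(15, -52) = 15
c (Bob): min(45, 15) = 15
M1 (Kira): max(35, 59, 15) = 59

59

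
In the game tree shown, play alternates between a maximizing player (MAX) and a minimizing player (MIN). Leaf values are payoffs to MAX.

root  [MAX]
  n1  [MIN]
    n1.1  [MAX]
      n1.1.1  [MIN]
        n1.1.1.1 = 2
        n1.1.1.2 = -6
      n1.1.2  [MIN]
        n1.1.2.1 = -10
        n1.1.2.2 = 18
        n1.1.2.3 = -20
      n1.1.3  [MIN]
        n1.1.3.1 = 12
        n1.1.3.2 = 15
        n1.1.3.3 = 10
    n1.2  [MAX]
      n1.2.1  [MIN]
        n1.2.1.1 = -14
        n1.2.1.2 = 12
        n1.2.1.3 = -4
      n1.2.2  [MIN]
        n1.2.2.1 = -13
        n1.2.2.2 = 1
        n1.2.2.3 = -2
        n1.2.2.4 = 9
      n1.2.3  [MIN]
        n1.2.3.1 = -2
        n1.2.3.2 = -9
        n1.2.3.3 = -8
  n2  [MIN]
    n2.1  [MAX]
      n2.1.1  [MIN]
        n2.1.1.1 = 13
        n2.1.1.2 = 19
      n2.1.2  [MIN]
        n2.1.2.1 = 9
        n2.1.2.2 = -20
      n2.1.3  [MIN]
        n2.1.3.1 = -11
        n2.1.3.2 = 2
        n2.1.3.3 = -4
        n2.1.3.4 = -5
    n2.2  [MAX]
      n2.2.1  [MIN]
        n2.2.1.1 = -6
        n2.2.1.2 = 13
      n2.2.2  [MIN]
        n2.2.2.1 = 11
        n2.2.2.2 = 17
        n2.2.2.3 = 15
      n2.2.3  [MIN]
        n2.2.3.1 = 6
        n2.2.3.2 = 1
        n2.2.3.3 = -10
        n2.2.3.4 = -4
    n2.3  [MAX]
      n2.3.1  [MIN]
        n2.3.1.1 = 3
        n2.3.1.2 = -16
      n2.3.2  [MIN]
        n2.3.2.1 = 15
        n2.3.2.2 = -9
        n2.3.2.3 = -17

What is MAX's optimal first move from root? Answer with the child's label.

n1.1.1 (MIN): min(2, -6) = -6
n1.1.2 (MIN): min(-10, 18, -20) = -20
n1.1.3 (MIN): min(12, 15, 10) = 10
n1.1 (MAX): max(-6, -20, 10) = 10
n1.2.1 (MIN): min(-14, 12, -4) = -14
n1.2.2 (MIN): min(-13, 1, -2, 9) = -13
n1.2.3 (MIN): min(-2, -9, -8) = -9
n1.2 (MAX): max(-14, -13, -9) = -9
n1 (MIN): min(10, -9) = -9
n2.1.1 (MIN): min(13, 19) = 13
n2.1.2 (MIN): min(9, -20) = -20
n2.1.3 (MIN): min(-11, 2, -4, -5) = -11
n2.1 (MAX): max(13, -20, -11) = 13
n2.2.1 (MIN): min(-6, 13) = -6
n2.2.2 (MIN): min(11, 17, 15) = 11
n2.2.3 (MIN): min(6, 1, -10, -4) = -10
n2.2 (MAX): max(-6, 11, -10) = 11
n2.3.1 (MIN): min(3, -16) = -16
n2.3.2 (MIN): min(15, -9, -17) = -17
n2.3 (MAX): max(-16, -17) = -16
n2 (MIN): min(13, 11, -16) = -16
root (MAX): max(-9, -16) = -9
MAX at root wants the highest of {n1=-9, n2=-16}, so chooses n1.

n1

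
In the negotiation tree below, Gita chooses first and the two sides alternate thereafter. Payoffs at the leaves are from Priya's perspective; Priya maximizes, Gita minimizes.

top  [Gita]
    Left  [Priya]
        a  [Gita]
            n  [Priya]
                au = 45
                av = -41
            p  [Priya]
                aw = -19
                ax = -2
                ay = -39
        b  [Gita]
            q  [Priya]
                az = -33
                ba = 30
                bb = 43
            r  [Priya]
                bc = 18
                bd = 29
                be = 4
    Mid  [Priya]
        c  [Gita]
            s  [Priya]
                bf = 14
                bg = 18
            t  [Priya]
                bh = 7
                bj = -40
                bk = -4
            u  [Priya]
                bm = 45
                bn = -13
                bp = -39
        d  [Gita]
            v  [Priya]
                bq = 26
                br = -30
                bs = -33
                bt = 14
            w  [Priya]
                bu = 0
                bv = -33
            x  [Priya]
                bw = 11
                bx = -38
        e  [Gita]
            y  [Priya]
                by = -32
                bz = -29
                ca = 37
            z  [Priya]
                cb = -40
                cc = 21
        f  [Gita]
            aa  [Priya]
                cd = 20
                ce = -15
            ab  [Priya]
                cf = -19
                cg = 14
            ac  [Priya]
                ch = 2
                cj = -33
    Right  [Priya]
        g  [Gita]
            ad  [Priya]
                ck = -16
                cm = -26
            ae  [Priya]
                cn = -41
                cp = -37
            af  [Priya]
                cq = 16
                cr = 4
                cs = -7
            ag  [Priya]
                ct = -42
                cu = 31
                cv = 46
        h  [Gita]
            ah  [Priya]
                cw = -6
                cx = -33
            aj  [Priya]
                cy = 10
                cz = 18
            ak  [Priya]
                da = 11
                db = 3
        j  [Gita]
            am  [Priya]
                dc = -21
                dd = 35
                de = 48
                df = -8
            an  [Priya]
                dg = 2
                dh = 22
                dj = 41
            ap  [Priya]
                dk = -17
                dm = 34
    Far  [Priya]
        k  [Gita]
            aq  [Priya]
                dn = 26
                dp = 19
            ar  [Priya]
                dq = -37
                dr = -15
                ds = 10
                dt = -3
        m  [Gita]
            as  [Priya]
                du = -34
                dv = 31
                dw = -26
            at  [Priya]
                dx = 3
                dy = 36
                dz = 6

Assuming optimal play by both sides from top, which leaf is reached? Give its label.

cc

n (Priya): max(45, -41) = 45
p (Priya): max(-19, -2, -39) = -2
a (Gita): min(45, -2) = -2
q (Priya): max(-33, 30, 43) = 43
r (Priya): max(18, 29, 4) = 29
b (Gita): min(43, 29) = 29
Left (Priya): max(-2, 29) = 29
s (Priya): max(14, 18) = 18
t (Priya): max(7, -40, -4) = 7
u (Priya): max(45, -13, -39) = 45
c (Gita): min(18, 7, 45) = 7
v (Priya): max(26, -30, -33, 14) = 26
w (Priya): max(0, -33) = 0
x (Priya): max(11, -38) = 11
d (Gita): min(26, 0, 11) = 0
y (Priya): max(-32, -29, 37) = 37
z (Priya): max(-40, 21) = 21
e (Gita): min(37, 21) = 21
aa (Priya): max(20, -15) = 20
ab (Priya): max(-19, 14) = 14
ac (Priya): max(2, -33) = 2
f (Gita): min(20, 14, 2) = 2
Mid (Priya): max(7, 0, 21, 2) = 21
ad (Priya): max(-16, -26) = -16
ae (Priya): max(-41, -37) = -37
af (Priya): max(16, 4, -7) = 16
ag (Priya): max(-42, 31, 46) = 46
g (Gita): min(-16, -37, 16, 46) = -37
ah (Priya): max(-6, -33) = -6
aj (Priya): max(10, 18) = 18
ak (Priya): max(11, 3) = 11
h (Gita): min(-6, 18, 11) = -6
am (Priya): max(-21, 35, 48, -8) = 48
an (Priya): max(2, 22, 41) = 41
ap (Priya): max(-17, 34) = 34
j (Gita): min(48, 41, 34) = 34
Right (Priya): max(-37, -6, 34) = 34
aq (Priya): max(26, 19) = 26
ar (Priya): max(-37, -15, 10, -3) = 10
k (Gita): min(26, 10) = 10
as (Priya): max(-34, 31, -26) = 31
at (Priya): max(3, 36, 6) = 36
m (Gita): min(31, 36) = 31
Far (Priya): max(10, 31) = 31
top (Gita): min(29, 21, 34, 31) = 21
At top, Gita picks Mid (lowest: 21).
At Mid, Priya picks e (highest: 21).
At e, Gita picks z (lowest: 21).
At z, Priya picks cc (highest: 21).
Terminal value 21.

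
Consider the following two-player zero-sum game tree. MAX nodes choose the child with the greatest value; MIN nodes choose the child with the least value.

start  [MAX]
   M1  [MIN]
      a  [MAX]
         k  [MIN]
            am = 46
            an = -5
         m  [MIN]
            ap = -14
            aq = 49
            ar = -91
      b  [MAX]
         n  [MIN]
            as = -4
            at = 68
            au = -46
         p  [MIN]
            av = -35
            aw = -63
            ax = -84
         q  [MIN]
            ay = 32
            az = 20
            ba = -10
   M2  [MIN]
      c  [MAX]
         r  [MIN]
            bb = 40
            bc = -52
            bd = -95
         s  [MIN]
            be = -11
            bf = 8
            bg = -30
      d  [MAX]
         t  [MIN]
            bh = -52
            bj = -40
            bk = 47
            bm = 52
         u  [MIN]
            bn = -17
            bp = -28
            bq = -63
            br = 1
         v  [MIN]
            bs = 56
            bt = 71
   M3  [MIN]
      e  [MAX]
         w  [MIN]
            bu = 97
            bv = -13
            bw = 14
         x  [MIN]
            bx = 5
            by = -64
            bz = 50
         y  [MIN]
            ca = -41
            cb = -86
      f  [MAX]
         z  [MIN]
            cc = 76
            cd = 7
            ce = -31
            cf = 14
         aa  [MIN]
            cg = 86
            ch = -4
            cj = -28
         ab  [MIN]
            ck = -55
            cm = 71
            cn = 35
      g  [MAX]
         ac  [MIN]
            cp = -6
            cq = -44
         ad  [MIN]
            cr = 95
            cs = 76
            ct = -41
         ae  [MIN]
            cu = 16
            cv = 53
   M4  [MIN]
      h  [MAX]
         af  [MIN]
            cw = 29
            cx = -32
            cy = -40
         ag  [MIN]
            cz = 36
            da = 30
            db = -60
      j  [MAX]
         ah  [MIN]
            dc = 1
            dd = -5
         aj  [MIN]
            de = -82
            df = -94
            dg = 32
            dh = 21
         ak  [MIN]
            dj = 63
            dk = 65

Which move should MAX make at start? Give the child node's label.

k (MIN): min(46, -5) = -5
m (MIN): min(-14, 49, -91) = -91
a (MAX): max(-5, -91) = -5
n (MIN): min(-4, 68, -46) = -46
p (MIN): min(-35, -63, -84) = -84
q (MIN): min(32, 20, -10) = -10
b (MAX): max(-46, -84, -10) = -10
M1 (MIN): min(-5, -10) = -10
r (MIN): min(40, -52, -95) = -95
s (MIN): min(-11, 8, -30) = -30
c (MAX): max(-95, -30) = -30
t (MIN): min(-52, -40, 47, 52) = -52
u (MIN): min(-17, -28, -63, 1) = -63
v (MIN): min(56, 71) = 56
d (MAX): max(-52, -63, 56) = 56
M2 (MIN): min(-30, 56) = -30
w (MIN): min(97, -13, 14) = -13
x (MIN): min(5, -64, 50) = -64
y (MIN): min(-41, -86) = -86
e (MAX): max(-13, -64, -86) = -13
z (MIN): min(76, 7, -31, 14) = -31
aa (MIN): min(86, -4, -28) = -28
ab (MIN): min(-55, 71, 35) = -55
f (MAX): max(-31, -28, -55) = -28
ac (MIN): min(-6, -44) = -44
ad (MIN): min(95, 76, -41) = -41
ae (MIN): min(16, 53) = 16
g (MAX): max(-44, -41, 16) = 16
M3 (MIN): min(-13, -28, 16) = -28
af (MIN): min(29, -32, -40) = -40
ag (MIN): min(36, 30, -60) = -60
h (MAX): max(-40, -60) = -40
ah (MIN): min(1, -5) = -5
aj (MIN): min(-82, -94, 32, 21) = -94
ak (MIN): min(63, 65) = 63
j (MAX): max(-5, -94, 63) = 63
M4 (MIN): min(-40, 63) = -40
start (MAX): max(-10, -30, -28, -40) = -10
MAX at start wants the highest of {M1=-10, M2=-30, M3=-28, M4=-40}, so chooses M1.

M1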